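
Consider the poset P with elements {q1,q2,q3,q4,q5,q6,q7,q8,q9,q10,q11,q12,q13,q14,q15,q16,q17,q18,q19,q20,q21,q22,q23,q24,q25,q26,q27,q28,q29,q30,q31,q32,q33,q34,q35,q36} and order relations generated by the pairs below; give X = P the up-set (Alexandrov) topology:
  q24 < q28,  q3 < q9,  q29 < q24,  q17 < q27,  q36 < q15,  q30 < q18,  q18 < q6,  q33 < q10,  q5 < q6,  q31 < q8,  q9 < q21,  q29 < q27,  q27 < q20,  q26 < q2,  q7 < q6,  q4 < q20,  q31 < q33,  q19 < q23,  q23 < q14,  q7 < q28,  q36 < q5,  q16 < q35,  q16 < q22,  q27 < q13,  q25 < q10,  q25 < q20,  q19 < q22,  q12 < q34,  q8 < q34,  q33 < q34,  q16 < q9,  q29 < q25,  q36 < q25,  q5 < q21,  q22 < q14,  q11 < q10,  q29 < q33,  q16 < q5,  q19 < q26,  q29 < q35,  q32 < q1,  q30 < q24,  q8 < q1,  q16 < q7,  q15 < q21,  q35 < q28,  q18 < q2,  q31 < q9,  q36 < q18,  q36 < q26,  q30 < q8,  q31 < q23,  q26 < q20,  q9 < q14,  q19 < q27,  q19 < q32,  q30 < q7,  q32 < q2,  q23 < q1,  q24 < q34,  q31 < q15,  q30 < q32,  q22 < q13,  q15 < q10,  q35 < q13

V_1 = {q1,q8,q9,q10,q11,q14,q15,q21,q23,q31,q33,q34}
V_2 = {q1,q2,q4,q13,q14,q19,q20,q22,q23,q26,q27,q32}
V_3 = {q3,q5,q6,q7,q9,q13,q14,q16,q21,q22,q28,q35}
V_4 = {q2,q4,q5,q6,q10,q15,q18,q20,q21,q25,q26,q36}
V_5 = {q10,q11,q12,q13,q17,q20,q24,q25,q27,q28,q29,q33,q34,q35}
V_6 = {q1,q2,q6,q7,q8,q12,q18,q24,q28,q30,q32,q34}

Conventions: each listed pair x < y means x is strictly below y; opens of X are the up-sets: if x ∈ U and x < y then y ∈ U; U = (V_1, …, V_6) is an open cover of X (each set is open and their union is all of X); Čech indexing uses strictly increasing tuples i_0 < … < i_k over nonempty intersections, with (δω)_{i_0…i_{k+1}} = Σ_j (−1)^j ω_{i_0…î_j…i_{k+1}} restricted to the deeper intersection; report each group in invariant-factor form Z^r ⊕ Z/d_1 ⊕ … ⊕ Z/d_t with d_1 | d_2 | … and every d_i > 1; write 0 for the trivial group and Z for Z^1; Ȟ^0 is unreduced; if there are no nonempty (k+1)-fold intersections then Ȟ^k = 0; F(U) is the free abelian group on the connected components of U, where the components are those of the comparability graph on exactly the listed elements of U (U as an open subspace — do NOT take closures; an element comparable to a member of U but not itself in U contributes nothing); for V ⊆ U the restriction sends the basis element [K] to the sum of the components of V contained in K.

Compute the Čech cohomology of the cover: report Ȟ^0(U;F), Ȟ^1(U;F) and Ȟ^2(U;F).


nerve of the cover:
  V12={q1,q14,q23} V13={q9,q14,q21} V14={q10,q15,q21} V15={q10,q11,q33,q34} V16={q1,q8,q34} V23={q13,q14,q22} V24={q2,q4,q20,q26} V25={q13,q20,q27} V26={q1,q2,q32} V34={q5,q6,q21} V35={q13,q28,q35} V36={q6,q7,q28} V45={q10,q20,q25} V46={q2,q6,q18} V56={q12,q24,q28,q34}
  V123={q14} V126={q1} V134={q21} V145={q10} V156={q34} V235={q13} V245={q20} V246={q2} V346={q6} V356={q28}
components per intersection:
  V1: {q1,q8,q9,q10,q11,q14,q15,q21,q23,q31,q33,q34}
  V2: {q1,q2,q4,q13,q14,q19,q20,q22,q23,q26,q27,q32}
  V3: {q3,q5,q6,q7,q9,q13,q14,q16,q21,q22,q28,q35}
  V4: {q2,q4,q5,q6,q10,q15,q18,q20,q21,q25,q26,q36}
  V5: {q10,q11,q12,q13,q17,q20,q24,q25,q27,q28,q29,q33,q34,q35}
  V6: {q1,q2,q6,q7,q8,q12,q18,q24,q28,q30,q32,q34}
  V12: {q1,q14,q23}
  V13: {q9,q14,q21}
  V14: {q10,q15,q21}
  V15: {q10,q11,q33,q34}
  V16: {q1,q8,q34}
  V23: {q13,q14,q22}
  V24: {q2,q4,q20,q26}
  V25: {q13,q20,q27}
  V26: {q1,q2,q32}
  V34: {q5,q6,q21}
  V35: {q13,q28,q35}
  V36: {q6,q7,q28}
  V45: {q10,q20,q25}
  V46: {q2,q6,q18}
  V56: {q12,q24,q28,q34}
  V123: {q14}
  V126: {q1}
  V134: {q21}
  V145: {q10}
  V156: {q34}
  V235: {q13}
  V245: {q20}
  V246: {q2}
  V346: {q6}
  V356: {q28}
C dims 6,15,10; δ0: rk 5, SNF 1^5; δ1: rk 10, SNF 1^9·2
Ȟ^0 = (6 − 5) − 0 = 1, so Ȟ^0 ≅ Z
Ȟ^1 = (15 − 10) − 5 = 0, so Ȟ^1 ≅ 0
Ȟ^2 = (10 − 0) − 10 = 0 plus torsion [2], so Ȟ^2 ≅ Z/2

Ȟ^0 ≅ Z,  Ȟ^1 ≅ 0,  Ȟ^2 ≅ Z/2


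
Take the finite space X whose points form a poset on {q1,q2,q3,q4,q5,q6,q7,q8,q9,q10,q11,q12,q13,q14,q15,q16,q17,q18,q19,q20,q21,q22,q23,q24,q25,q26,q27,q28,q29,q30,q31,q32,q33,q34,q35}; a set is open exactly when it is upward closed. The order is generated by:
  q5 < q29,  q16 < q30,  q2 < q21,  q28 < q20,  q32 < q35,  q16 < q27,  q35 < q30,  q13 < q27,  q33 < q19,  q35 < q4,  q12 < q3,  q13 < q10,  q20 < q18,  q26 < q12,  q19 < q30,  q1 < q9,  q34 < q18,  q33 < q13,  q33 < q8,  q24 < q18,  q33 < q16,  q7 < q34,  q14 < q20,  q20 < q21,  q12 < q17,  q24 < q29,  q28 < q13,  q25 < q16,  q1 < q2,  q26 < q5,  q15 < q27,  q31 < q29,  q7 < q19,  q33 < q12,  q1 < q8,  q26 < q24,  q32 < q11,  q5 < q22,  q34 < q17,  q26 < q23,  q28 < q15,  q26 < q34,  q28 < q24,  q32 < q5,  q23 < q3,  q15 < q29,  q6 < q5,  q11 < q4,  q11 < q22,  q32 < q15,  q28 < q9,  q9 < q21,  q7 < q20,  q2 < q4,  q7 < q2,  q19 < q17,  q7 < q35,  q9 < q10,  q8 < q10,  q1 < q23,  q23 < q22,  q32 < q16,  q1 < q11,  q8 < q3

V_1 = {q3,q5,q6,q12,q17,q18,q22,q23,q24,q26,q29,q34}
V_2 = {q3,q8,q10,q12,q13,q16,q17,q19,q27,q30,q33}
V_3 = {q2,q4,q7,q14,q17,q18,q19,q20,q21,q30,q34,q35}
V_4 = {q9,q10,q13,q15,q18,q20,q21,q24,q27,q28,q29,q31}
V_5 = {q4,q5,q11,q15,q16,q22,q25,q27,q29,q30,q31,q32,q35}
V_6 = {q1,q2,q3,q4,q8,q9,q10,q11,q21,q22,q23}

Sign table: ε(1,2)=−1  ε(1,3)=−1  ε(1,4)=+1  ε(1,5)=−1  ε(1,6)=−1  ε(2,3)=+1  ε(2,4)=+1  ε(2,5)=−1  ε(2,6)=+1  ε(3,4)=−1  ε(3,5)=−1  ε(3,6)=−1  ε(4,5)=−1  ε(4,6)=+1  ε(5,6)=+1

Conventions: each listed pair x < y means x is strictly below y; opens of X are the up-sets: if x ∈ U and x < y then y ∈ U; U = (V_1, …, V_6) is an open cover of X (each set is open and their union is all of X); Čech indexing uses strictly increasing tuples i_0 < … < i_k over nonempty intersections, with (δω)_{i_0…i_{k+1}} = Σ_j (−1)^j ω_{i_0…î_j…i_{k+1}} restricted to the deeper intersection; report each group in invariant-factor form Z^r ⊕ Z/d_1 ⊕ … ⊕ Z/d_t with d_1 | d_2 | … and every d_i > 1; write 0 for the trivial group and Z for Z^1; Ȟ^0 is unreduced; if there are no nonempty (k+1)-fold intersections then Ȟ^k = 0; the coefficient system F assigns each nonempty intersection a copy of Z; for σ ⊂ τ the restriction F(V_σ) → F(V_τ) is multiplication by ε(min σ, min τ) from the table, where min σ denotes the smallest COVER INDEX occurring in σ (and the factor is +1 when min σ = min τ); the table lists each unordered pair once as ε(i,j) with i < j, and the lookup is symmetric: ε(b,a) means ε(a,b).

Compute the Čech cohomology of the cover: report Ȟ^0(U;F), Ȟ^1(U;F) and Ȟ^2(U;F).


Ȟ^0 = 0, Ȟ^1 = Z/2 and Ȟ^2 = Z

intersection data:
  V12={q3,q12,q17} V13={q17,q18,q34} V14={q18,q24,q29} V15={q5,q22,q29} V16={q3,q22,q23} V23={q17,q19,q30} V24={q10,q13,q27} V25={q16,q27,q30} V26={q3,q8,q10} V34={q18,q20,q21} V35={q4,q30,q35} V36={q2,q4,q21} V45={q15,q27,q29,q31} V46={q9,q10,q21} V56={q4,q11,q22}
  V123={q17} V126={q3} V134={q18} V145={q29} V156={q22} V235={q30} V245={q27} V246={q10} V346={q21} V356={q4}
C dims 6,15,10; δ0: rk 6, SNF 1^5·2; δ1: rk 9, SNF 1^9
Ȟ^0 = (6 − 6) − 0 = 0, so Ȟ^0 ≅ 0
Ȟ^1 = (15 − 9) − 6 = 0 plus torsion [2], so Ȟ^1 ≅ Z/2
Ȟ^2 = (10 − 0) − 9 = 1, so Ȟ^2 ≅ Z


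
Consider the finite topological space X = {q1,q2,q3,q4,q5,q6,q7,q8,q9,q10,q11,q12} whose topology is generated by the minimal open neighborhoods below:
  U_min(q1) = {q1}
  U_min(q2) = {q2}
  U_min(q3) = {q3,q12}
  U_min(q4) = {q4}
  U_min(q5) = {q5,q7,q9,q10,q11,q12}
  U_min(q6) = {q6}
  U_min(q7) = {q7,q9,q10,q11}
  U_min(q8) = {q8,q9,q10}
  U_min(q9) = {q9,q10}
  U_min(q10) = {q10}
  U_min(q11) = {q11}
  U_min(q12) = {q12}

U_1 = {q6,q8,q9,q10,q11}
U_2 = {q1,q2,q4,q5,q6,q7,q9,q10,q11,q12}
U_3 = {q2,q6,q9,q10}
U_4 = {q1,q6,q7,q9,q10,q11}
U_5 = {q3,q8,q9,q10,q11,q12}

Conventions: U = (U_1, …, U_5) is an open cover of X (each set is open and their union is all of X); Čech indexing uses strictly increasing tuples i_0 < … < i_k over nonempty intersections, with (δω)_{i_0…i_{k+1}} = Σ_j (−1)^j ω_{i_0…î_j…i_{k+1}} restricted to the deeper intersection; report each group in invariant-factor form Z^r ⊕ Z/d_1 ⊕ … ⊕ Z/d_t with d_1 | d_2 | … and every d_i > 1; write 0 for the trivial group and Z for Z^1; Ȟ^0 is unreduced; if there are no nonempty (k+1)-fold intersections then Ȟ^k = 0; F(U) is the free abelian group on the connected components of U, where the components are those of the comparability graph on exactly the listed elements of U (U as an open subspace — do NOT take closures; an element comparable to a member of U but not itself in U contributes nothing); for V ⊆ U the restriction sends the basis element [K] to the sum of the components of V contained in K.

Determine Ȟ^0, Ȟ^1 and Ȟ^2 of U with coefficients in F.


Ȟ^0(U;F) ≅ Z^5, Ȟ^1(U;F) ≅ 0, Ȟ^2(U;F) ≅ 0

nerve of the cover:
  U12={q6,q9,q10,q11} U13={q6,q9,q10} U14={q6,q9,q10,q11} U15={q8,q9,q10,q11} U23={q2,q6,q9,q10} U24={q1,q6,q7,q9,q10,q11} U25={q9,q10,q11,q12} U34={q6,q9,q10} U35={q9,q10} U45={q9,q10,q11}
  U123={q6,q9,q10} U124={q6,q9,q10,q11} U125={q9,q10,q11} U134={q6,q9,q10} U135={q9,q10} U145={q9,q10,q11} U234={q6,q9,q10} U235={q9,q10} U245={q9,q10,q11} U345={q9,q10}
  U1234={q6,q9,q10} U1235={q9,q10} U1245={q9,q10,q11} U1345={q9,q10} U2345={q9,q10}
  U12345={q9,q10}
components per intersection:
  U1: {q6} {q8,q9,q10} {q11}
  U2: {q1} {q2} {q4} {q5,q7,q9,q10,q11,q12} {q6}
  U3: {q2} {q6} {q9,q10}
  U4: {q1} {q6} {q7,q9,q10,q11}
  U5: {q3,q12} {q8,q9,q10} {q11}
  U12: {q6} {q9,q10} {q11}
  U13: {q6} {q9,q10}
  U14: {q6} {q9,q10} {q11}
  U15: {q8,q9,q10} {q11}
  U23: {q2} {q6} {q9,q10}
  U24: {q1} {q6} {q7,q9,q10,q11}
  U25: {q9,q10} {q11} {q12}
  U34: {q6} {q9,q10}
  U35: {q9,q10}
  U45: {q9,q10} {q11}
  U123: {q6} {q9,q10}
  U124: {q6} {q9,q10} {q11}
  U125: {q9,q10} {q11}
  U134: {q6} {q9,q10}
  U135: {q9,q10}
  U145: {q9,q10} {q11}
  U234: {q6} {q9,q10}
  U235: {q9,q10}
  U245: {q9,q10} {q11}
  U345: {q9,q10}
  U1234: {q6} {q9,q10}
  U1235: {q9,q10}
  U1245: {q9,q10} {q11}
  U1345: {q9,q10}
  U2345: {q9,q10}
  U12345: {q9,q10}
C dims 17,24,18,7; δ0: rk 12, SNF 1^12; δ1: rk 12, SNF 1^12; δ2: rk 6, SNF 1^6
Ȟ^0 = (17 − 12) − 0 = 5, so Ȟ^0 ≅ Z^5
Ȟ^1 = (24 − 12) − 12 = 0, so Ȟ^1 ≅ 0
Ȟ^2 = (18 − 6) − 12 = 0, so Ȟ^2 ≅ 0


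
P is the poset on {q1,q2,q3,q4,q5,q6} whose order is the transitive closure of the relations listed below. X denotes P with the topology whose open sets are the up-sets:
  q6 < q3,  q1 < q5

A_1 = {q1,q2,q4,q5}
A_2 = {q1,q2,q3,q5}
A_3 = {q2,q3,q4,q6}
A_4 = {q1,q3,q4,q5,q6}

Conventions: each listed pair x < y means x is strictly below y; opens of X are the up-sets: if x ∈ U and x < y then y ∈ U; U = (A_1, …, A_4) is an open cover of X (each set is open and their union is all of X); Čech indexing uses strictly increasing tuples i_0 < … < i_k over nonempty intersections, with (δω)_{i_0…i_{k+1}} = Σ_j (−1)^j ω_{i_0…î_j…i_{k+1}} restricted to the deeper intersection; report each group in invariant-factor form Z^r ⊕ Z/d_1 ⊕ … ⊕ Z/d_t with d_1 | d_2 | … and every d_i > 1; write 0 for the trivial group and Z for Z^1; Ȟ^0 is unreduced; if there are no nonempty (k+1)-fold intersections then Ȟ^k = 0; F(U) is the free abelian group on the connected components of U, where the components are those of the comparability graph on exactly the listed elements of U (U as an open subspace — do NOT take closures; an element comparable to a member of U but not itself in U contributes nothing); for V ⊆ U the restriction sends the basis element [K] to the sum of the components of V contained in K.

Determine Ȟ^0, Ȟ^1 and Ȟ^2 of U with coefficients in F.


Ȟ^0 ≅ Z^4,  Ȟ^1 ≅ 0,  Ȟ^2 ≅ 0

cover nerve:
  A12={q1,q2,q5} A13={q2,q4} A14={q1,q4,q5} A23={q2,q3} A24={q1,q3,q5} A34={q3,q4,q6}
  A123={q2} A124={q1,q5} A134={q4} A234={q3}
components per intersection:
  A1: {q1,q5} {q2} {q4}
  A2: {q1,q5} {q2} {q3}
  A3: {q2} {q3,q6} {q4}
  A4: {q1,q5} {q3,q6} {q4}
  A12: {q1,q5} {q2}
  A13: {q2} {q4}
  A14: {q1,q5} {q4}
  A23: {q2} {q3}
  A24: {q1,q5} {q3}
  A34: {q3,q6} {q4}
  A123: {q2}
  A124: {q1,q5}
  A134: {q4}
  A234: {q3}
C dims 12,12,4; δ0: rk 8, SNF 1^8; δ1: rk 4, SNF 1^4
Ȟ^0: (12−8)−0=4 ⇒ Z^4
Ȟ^1: (12−4)−8=0 ⇒ 0
Ȟ^2: (4−0)−4=0 ⇒ 0


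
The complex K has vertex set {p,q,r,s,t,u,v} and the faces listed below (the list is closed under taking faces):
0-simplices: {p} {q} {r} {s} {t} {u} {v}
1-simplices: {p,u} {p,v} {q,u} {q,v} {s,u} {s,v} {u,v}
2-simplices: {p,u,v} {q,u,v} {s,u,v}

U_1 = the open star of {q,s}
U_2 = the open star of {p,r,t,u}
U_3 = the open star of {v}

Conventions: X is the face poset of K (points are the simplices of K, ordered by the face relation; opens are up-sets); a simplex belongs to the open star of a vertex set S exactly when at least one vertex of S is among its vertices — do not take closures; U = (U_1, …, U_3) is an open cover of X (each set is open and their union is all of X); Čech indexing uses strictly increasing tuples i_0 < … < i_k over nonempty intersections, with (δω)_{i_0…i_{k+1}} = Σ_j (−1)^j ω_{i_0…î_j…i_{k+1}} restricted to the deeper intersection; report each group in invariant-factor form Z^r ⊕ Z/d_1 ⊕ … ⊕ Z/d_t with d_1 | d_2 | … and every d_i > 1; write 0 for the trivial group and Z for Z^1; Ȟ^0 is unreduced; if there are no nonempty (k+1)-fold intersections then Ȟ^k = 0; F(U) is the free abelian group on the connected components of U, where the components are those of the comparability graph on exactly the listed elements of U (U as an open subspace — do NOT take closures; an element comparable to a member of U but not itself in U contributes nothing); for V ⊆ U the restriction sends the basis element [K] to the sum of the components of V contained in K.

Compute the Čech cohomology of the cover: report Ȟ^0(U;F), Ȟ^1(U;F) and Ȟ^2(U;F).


Ȟ^0 = Z^3; Ȟ^1 = 0; Ȟ^2 = 0

intersection data:
  U1={{q},{s},{q,u},{q,v},{s,u},{s,v},{q,u,v},{s,u,v}} U2={{p},{r},{t},{u},{p,u},{p,v},{q,u},{s,u},{u,v},{p,u,v},{q,u,v},{s,u,v}} U3={{v},{p,v},{q,v},{s,v},{u,v},{p,u,v},{q,u,v},{s,u,v}}
  U12={{q,u},{s,u},{q,u,v},{s,u,v}} U13={{q,v},{s,v},{q,u,v},{s,u,v}} U23={{p,v},{u,v},{p,u,v},{q,u,v},{s,u,v}}
  U123={{q,u,v},{s,u,v}}
components per intersection:
  U1: {{q},{q,u},{q,v},{q,u,v}} {{s},{s,u},{s,v},{s,u,v}}
  U2: {{p},{u},{p,u},{p,v},{q,u},{s,u},{u,v},{p,u,v},{q,u,v},{s,u,v}} {{r}} {{t}}
  U3: {{v},{p,v},{q,v},{s,v},{u,v},{p,u,v},{q,u,v},{s,u,v}}
  U12: {{q,u},{q,u,v}} {{s,u},{s,u,v}}
  U13: {{q,v},{q,u,v}} {{s,v},{s,u,v}}
  U23: {{p,v},{u,v},{p,u,v},{q,u,v},{s,u,v}}
  U123: {{q,u,v}} {{s,u,v}}
C dims 6,5,2; δ0: rk 3, SNF 1^3; δ1: rk 2, SNF 1^2
Ȟ^0 = (6 − 3) − 0 = 3, so Ȟ^0 ≅ Z^3
Ȟ^1 = (5 − 2) − 3 = 0, so Ȟ^1 ≅ 0
Ȟ^2 = (2 − 0) − 2 = 0, so Ȟ^2 ≅ 0


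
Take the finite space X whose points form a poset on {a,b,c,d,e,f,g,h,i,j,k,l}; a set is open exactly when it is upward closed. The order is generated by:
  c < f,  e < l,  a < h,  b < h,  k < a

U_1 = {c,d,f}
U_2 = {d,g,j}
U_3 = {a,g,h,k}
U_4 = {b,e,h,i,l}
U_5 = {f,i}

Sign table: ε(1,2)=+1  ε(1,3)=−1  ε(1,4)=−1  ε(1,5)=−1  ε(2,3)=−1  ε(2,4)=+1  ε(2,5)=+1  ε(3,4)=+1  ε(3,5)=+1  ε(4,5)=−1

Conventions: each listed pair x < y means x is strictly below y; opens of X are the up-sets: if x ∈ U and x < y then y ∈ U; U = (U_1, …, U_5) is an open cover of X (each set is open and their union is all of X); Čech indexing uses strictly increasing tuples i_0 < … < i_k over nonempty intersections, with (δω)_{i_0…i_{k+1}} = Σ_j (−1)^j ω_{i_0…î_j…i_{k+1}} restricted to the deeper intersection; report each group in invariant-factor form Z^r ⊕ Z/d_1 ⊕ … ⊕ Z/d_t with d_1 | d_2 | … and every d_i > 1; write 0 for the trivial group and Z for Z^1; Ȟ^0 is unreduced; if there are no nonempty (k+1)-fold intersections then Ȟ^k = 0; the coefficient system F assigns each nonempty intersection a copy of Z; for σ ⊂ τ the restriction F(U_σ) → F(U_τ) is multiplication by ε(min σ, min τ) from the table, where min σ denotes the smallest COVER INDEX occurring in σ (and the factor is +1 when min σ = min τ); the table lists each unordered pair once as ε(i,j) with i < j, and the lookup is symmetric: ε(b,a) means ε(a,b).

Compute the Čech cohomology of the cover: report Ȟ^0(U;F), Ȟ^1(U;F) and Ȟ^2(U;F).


intersection data:
  U12={d} U15={f} U23={g} U34={h} U45={i}
C dims 5,5; δ0: rk 5, SNF 1^4·2
Ȟ^0 = (5 − 5) − 0 = 0, so Ȟ^0 ≅ 0
Ȟ^1 = (5 − 0) − 5 = 0 plus torsion [2], so Ȟ^1 ≅ Z/2
Ȟ^2 = (0 − 0) − 0 = 0, so Ȟ^2 ≅ 0

Ȟ^0 = 0; Ȟ^1 = Z/2; Ȟ^2 = 0


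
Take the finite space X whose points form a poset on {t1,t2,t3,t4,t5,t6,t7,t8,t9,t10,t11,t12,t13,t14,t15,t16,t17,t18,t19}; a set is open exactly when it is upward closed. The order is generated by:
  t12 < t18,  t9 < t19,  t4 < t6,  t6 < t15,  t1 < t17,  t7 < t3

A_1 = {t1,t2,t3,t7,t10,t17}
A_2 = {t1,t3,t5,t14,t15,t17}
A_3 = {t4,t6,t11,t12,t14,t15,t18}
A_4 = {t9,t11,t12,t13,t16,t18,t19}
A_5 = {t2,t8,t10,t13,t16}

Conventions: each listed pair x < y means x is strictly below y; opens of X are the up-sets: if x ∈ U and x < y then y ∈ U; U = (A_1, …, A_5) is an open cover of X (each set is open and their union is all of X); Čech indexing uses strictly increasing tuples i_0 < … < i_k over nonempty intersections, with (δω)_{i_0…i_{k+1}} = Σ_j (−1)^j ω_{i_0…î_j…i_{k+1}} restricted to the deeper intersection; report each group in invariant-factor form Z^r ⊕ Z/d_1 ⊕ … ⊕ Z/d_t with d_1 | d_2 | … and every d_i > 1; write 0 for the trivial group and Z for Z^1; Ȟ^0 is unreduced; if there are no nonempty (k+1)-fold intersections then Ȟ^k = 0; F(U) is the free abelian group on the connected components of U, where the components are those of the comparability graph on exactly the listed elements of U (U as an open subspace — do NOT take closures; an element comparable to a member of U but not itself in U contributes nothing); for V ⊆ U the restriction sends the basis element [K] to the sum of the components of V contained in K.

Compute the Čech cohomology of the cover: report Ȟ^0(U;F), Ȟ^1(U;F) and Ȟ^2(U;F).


intersection data:
  A12={t1,t3,t17} A15={t2,t10} A23={t14,t15} A34={t11,t12,t18} A45={t13,t16}
components per intersection:
  A1: {t1,t17} {t2} {t3,t7} {t10}
  A2: {t1,t17} {t3} {t5} {t14} {t15}
  A3: {t4,t6,t15} {t11} {t12,t18} {t14}
  A4: {t9,t19} {t11} {t12,t18} {t13} {t16}
  A5: {t2} {t8} {t10} {t13} {t16}
  A12: {t1,t17} {t3}
  A15: {t2} {t10}
  A23: {t14} {t15}
  A34: {t11} {t12,t18}
  A45: {t13} {t16}
C dims 23,10; δ0: rk 10, SNF 1^10
Ȟ^0 = (23 − 10) − 0 = 13, so Ȟ^0 ≅ Z^13
Ȟ^1 = (10 − 0) − 10 = 0, so Ȟ^1 ≅ 0
Ȟ^2 = (0 − 0) − 0 = 0, so Ȟ^2 ≅ 0

Ȟ^0 = Z^13, Ȟ^1 = 0 and Ȟ^2 = 0


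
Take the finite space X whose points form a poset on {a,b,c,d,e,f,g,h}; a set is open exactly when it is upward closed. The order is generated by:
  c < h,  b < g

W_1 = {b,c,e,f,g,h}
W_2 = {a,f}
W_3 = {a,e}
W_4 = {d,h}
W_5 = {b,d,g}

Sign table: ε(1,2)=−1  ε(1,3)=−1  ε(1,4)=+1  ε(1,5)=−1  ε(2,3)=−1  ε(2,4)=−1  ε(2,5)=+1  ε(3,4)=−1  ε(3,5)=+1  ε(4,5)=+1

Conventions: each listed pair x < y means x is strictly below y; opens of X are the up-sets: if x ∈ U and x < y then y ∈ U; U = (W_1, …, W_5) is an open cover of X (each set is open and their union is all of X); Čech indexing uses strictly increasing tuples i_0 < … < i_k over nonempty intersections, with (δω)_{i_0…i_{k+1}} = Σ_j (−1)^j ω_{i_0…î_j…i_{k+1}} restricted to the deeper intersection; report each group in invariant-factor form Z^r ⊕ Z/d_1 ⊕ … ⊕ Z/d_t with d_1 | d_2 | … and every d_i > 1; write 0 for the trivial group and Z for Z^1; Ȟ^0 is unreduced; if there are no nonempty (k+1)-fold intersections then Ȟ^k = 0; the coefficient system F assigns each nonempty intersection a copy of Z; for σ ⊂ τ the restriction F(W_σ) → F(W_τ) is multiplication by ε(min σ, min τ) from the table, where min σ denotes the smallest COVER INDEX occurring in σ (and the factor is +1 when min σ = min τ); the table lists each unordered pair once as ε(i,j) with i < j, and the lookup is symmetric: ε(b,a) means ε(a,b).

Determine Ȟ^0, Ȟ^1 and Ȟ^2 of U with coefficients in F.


Ȟ^0 ≅ 0; Ȟ^1 ≅ Z ⊕ Z/2; Ȟ^2 ≅ 0

nonempty intersections:
  W12={f} W13={e} W14={h} W15={b,g} W23={a} W45={d}
C dims 5,6; δ0: rk 5, SNF 1^4·2
Ȟ^0: (5−5)−0=0 ⇒ 0
Ȟ^1: (6−0)−5=1 plus torsion [2] ⇒ Z ⊕ Z/2
Ȟ^2: (0−0)−0=0 ⇒ 0


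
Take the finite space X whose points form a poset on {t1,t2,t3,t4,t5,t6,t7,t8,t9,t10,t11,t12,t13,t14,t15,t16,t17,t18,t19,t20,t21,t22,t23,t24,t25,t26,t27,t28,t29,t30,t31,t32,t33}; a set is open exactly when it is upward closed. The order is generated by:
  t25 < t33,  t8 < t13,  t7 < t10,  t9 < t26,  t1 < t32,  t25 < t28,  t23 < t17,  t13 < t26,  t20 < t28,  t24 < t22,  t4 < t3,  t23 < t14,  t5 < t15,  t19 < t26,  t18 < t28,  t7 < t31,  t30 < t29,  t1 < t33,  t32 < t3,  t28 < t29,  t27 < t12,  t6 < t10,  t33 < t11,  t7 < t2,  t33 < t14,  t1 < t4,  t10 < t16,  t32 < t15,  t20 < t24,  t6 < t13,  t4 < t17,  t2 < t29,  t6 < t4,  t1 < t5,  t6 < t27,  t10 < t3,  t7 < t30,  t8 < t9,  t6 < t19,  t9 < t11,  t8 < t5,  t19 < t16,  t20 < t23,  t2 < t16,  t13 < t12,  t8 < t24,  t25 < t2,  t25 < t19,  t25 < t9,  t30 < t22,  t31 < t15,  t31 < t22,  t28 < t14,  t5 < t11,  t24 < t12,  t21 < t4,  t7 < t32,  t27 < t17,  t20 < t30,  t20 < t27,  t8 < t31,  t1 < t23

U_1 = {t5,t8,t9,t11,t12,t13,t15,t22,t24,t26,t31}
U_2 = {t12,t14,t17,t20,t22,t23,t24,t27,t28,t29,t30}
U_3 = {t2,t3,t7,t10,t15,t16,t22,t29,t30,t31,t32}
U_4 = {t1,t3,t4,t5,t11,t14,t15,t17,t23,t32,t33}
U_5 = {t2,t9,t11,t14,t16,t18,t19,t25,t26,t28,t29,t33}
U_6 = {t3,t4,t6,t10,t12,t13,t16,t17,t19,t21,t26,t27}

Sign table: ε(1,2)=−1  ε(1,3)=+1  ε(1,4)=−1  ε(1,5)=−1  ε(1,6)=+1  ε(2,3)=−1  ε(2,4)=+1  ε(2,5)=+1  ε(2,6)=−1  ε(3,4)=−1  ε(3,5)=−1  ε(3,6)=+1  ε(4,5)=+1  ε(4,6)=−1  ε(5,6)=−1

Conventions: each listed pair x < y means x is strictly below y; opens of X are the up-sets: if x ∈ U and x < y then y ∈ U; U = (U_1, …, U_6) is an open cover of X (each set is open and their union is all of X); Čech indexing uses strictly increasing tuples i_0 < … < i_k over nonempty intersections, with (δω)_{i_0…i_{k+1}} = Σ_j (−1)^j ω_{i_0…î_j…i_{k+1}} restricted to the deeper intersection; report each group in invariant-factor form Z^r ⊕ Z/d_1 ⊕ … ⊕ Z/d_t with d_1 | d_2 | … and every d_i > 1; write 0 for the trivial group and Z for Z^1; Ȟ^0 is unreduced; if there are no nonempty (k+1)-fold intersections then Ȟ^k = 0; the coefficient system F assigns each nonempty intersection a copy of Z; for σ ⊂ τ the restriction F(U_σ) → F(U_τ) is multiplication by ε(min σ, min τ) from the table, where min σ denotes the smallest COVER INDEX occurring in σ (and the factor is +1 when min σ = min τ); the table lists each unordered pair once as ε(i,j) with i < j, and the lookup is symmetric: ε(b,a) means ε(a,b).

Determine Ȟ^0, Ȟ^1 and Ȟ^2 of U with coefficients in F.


nerve of the cover:
  U12={t12,t22,t24} U13={t15,t22,t31} U14={t5,t11,t15} U15={t9,t11,t26} U16={t12,t13,t26} U23={t22,t29,t30} U24={t14,t17,t23} U25={t14,t28,t29} U26={t12,t17,t27} U34={t3,t15,t32} U35={t2,t16,t29} U36={t3,t10,t16} U45={t11,t14,t33} U46={t3,t4,t17} U56={t16,t19,t26}
  U123={t22} U126={t12} U134={t15} U145={t11} U156={t26} U235={t29} U245={t14} U246={t17} U346={t3} U356={t16}
C dims 6,15,10; δ0: rk 5, SNF 1^5; δ1: rk 10, SNF 1^9·2
Ȟ^0 = (6 − 5) − 0 = 1, so Ȟ^0 ≅ Z
Ȟ^1 = (15 − 10) − 5 = 0, so Ȟ^1 ≅ 0
Ȟ^2 = (10 − 0) − 10 = 0 plus torsion [2], so Ȟ^2 ≅ Z/2

Ȟ^0 ≅ Z, Ȟ^1 ≅ 0 and Ȟ^2 ≅ Z/2


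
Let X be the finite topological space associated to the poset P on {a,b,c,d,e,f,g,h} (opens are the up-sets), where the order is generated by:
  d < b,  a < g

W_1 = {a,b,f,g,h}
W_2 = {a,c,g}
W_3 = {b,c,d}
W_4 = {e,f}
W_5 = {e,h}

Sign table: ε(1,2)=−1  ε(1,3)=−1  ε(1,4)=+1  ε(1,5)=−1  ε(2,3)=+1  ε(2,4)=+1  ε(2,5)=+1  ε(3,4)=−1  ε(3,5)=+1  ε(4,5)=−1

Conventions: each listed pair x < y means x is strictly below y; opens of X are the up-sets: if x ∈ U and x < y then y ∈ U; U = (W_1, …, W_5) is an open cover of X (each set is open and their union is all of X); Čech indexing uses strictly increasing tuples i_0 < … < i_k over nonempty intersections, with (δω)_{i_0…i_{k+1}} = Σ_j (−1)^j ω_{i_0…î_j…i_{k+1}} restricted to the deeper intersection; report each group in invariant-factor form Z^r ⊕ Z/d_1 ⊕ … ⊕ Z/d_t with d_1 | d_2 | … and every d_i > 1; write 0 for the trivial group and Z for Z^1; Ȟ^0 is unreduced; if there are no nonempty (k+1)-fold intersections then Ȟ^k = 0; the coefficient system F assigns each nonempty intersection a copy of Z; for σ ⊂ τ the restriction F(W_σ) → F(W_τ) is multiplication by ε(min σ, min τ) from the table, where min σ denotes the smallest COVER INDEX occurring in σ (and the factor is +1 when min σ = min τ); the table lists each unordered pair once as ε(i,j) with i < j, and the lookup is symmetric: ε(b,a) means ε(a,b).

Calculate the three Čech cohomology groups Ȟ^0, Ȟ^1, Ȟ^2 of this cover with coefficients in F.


nerve of the cover:
  W12={a,g} W13={b} W14={f} W15={h} W23={c} W45={e}
C dims 5,6; δ0: rk 4, SNF 1^4
Ȟ^0 = (5 − 4) − 0 = 1, so Ȟ^0 ≅ Z
Ȟ^1 = (6 − 0) − 4 = 2, so Ȟ^1 ≅ Z^2
Ȟ^2 = (0 − 0) − 0 = 0, so Ȟ^2 ≅ 0

Ȟ^0 ≅ Z,  Ȟ^1 ≅ Z^2,  Ȟ^2 ≅ 0


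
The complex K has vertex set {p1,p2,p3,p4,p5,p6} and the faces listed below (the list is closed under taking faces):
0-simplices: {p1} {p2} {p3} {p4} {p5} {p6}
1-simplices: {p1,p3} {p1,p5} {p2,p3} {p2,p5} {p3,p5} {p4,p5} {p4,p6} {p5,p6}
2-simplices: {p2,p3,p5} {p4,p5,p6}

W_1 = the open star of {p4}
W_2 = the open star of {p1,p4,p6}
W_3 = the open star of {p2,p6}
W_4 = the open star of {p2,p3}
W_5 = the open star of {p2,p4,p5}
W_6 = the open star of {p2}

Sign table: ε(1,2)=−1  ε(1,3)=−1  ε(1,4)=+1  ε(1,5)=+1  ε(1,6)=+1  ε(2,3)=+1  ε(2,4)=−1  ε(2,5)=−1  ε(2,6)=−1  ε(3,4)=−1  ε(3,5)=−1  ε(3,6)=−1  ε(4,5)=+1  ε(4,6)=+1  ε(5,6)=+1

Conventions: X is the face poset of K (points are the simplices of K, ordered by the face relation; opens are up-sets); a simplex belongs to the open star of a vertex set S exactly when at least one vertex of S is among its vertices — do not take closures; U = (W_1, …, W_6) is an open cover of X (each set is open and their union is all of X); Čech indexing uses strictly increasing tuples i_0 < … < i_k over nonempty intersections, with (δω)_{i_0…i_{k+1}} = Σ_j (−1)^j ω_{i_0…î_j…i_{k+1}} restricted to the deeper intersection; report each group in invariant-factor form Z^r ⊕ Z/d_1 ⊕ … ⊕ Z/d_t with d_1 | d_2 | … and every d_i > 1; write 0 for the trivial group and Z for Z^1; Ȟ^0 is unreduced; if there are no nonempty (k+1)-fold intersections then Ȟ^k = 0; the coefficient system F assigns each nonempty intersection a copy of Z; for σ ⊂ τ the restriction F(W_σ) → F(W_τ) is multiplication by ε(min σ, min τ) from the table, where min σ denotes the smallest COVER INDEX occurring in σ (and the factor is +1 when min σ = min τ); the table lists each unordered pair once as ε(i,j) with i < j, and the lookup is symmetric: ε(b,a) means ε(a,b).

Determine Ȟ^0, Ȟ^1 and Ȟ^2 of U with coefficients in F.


nerve simplices:
  W1={{p4},{p4,p5},{p4,p6},{p4,p5,p6}} W2={{p1},{p4},{p6},{p1,p3},{p1,p5},{p4,p5},{p4,p6},{p5,p6},{p4,p5,p6}} W3={{p2},{p6},{p2,p3},{p2,p5},{p4,p6},{p5,p6},{p2,p3,p5},{p4,p5,p6}} W4={{p2},{p3},{p1,p3},{p2,p3},{p2,p5},{p3,p5},{p2,p3,p5}} W5={{p2},{p4},{p5},{p1,p5},{p2,p3},{p2,p5},{p3,p5},{p4,p5},{p4,p6},{p5,p6},{p2,p3,p5},{p4,p5,p6}} W6={{p2},{p2,p3},{p2,p5},{p2,p3,p5}}
  W12={{p4},{p4,p5},{p4,p6},{p4,p5,p6}} W13={{p4,p6},{p4,p5,p6}} W15={{p4},{p4,p5},{p4,p6},{p4,p5,p6}} W23={{p6},{p4,p6},{p5,p6},{p4,p5,p6}} W24={{p1,p3}} W25={{p4},{p1,p5},{p4,p5},{p4,p6},{p5,p6},{p4,p5,p6}} W34={{p2},{p2,p3},{p2,p5},{p2,p3,p5}} W35={{p2},{p2,p3},{p2,p5},{p4,p6},{p5,p6},{p2,p3,p5},{p4,p5,p6}} W36={{p2},{p2,p3},{p2,p5},{p2,p3,p5}} W45={{p2},{p2,p3},{p2,p5},{p3,p5},{p2,p3,p5}} W46={{p2},{p2,p3},{p2,p5},{p2,p3,p5}} W56={{p2},{p2,p3},{p2,p5},{p2,p3,p5}}
  W123={{p4,p6},{p4,p5,p6}} W125={{p4},{p4,p5},{p4,p6},{p4,p5,p6}} W135={{p4,p6},{p4,p5,p6}} W235={{p4,p6},{p5,p6},{p4,p5,p6}} W345={{p2},{p2,p3},{p2,p5},{p2,p3,p5}} W346={{p2},{p2,p3},{p2,p5},{p2,p3,p5}} W356={{p2},{p2,p3},{p2,p5},{p2,p3,p5}} W456={{p2},{p2,p3},{p2,p5},{p2,p3,p5}}
  W1235={{p4,p6},{p4,p5,p6}} W3456={{p2},{p2,p3},{p2,p5},{p2,p3,p5}}
C dims 6,12,8,2; δ0: rk 5, SNF 1^5; δ1: rk 6, SNF 1^6; δ2: rk 2, SNF 1^2
degree 0: 6−5−0 = 1 → Ȟ^0 ≅ Z
degree 1: 12−6−5 = 1 → Ȟ^1 ≅ Z
degree 2: 8−2−6 = 0 → Ȟ^2 ≅ 0

Ȟ^0 ≅ Z,  Ȟ^1 ≅ Z,  Ȟ^2 ≅ 0


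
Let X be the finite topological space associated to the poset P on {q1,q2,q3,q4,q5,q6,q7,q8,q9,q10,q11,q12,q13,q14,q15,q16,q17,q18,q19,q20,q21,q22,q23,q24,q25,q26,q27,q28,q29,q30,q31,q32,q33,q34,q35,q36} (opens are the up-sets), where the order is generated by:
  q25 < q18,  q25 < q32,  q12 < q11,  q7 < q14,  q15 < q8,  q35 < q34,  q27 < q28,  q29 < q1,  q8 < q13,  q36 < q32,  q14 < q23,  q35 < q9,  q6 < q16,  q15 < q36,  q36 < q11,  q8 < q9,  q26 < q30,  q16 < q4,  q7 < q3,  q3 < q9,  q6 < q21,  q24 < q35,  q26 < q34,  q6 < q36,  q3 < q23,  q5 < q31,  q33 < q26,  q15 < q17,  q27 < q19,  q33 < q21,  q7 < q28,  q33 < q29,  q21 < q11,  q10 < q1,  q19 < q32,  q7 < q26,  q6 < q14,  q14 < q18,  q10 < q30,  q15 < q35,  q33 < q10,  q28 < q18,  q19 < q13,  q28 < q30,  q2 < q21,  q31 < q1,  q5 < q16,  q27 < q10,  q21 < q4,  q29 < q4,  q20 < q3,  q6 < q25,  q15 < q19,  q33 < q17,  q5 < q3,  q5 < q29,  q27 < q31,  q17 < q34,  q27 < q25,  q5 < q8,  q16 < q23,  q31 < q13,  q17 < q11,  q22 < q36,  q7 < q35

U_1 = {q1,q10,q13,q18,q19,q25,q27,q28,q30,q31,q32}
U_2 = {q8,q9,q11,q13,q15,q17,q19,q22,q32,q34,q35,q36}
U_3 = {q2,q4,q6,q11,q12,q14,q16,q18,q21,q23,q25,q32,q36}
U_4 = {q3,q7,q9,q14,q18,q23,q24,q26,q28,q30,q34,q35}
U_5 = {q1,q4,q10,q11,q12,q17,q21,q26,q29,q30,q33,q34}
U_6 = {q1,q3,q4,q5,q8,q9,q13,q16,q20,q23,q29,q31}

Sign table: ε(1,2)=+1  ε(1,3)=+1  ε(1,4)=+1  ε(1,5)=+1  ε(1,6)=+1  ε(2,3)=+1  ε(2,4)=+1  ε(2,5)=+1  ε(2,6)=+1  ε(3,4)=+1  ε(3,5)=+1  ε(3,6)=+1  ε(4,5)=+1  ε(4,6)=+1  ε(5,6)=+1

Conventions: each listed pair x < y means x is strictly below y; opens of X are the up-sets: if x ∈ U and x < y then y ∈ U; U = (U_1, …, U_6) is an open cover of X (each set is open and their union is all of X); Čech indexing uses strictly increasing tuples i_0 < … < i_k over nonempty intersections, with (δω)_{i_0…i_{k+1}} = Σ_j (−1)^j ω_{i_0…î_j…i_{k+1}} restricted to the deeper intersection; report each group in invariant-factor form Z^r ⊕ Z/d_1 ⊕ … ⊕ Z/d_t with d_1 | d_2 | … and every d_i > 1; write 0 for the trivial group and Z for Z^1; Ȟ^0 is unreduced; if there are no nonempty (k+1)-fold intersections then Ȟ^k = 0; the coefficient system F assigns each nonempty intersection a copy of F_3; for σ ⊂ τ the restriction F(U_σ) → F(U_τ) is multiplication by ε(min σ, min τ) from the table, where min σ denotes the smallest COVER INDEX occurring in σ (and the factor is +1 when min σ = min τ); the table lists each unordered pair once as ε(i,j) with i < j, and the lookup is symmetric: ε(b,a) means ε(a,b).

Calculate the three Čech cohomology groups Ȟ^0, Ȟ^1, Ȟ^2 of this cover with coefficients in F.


nerve simplices:
  U12={q13,q19,q32} U13={q18,q25,q32} U14={q18,q28,q30} U15={q1,q10,q30} U16={q1,q13,q31} U23={q11,q32,q36} U24={q9,q34,q35} U25={q11,q17,q34} U26={q8,q9,q13} U34={q14,q18,q23} U35={q4,q11,q12,q21} U36={q4,q16,q23} U45={q26,q30,q34} U46={q3,q9,q23} U56={q1,q4,q29}
  U123={q32} U126={q13} U134={q18} U145={q30} U156={q1} U235={q11} U245={q34} U246={q9} U346={q23} U356={q4}
C dims 6,15,10; δ0: rk_F3 5; δ1: rk_F3 10
degree 0: 6−5−0 = 1 → Ȟ^0 ≅ Z/3
degree 1: 15−10−5 = 0 → Ȟ^1 ≅ 0
degree 2: 10−0−10 = 0 → Ȟ^2 ≅ 0

Ȟ^0 ≅ Z/3; Ȟ^1 ≅ 0; Ȟ^2 ≅ 0


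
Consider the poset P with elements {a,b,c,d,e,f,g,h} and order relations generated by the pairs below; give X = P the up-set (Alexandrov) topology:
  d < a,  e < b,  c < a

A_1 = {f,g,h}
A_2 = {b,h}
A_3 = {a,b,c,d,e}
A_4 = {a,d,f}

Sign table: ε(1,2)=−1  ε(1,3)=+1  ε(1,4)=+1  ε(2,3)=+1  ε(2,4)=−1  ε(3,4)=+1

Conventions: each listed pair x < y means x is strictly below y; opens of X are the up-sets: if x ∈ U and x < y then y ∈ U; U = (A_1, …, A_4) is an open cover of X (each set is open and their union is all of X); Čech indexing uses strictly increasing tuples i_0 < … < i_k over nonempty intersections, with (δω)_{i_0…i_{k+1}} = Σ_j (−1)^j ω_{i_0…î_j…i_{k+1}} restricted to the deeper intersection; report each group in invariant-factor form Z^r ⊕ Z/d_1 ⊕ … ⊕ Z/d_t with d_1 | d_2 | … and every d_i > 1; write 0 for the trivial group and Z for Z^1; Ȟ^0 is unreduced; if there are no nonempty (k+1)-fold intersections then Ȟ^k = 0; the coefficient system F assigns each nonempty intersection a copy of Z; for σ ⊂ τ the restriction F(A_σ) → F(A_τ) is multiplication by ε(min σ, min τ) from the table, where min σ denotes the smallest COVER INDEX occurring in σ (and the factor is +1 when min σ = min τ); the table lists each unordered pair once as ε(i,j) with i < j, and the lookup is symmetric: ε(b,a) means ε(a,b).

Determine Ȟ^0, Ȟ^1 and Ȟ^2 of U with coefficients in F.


nerve simplices:
  A12={h} A14={f} A23={b} A34={a,d}
C dims 4,4; δ0: rk 4, SNF 1^3·2
degree 0: 4−4−0 = 0 → Ȟ^0 ≅ 0
degree 1: 4−0−4 = 0 plus torsion [2] → Ȟ^1 ≅ Z/2
degree 2: 0−0−0 = 0 → Ȟ^2 ≅ 0

Ȟ^0 = 0,  Ȟ^1 = Z/2,  Ȟ^2 = 0


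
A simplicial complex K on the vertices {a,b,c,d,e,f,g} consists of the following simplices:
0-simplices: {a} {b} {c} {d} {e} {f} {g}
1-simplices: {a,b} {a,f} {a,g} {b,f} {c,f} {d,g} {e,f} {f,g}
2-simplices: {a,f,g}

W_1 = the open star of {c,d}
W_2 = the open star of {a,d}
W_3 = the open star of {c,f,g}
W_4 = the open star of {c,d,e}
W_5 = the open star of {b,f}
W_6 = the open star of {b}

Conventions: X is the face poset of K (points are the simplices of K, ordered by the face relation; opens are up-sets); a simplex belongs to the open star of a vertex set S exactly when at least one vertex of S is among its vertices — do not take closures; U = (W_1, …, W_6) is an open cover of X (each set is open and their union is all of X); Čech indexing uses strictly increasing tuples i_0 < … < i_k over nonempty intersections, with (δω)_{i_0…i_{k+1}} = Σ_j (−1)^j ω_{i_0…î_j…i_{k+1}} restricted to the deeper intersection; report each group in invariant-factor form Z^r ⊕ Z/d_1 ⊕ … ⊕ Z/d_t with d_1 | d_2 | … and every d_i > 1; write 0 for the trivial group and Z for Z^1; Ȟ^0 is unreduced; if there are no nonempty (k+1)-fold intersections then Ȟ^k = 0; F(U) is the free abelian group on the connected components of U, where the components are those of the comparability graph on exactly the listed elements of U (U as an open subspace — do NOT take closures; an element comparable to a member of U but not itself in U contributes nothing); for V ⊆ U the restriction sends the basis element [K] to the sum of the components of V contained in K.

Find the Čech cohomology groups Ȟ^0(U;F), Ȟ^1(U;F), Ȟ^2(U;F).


nonempty overlaps:
  W1={{c},{d},{c,f},{d,g}} W2={{a},{d},{a,b},{a,f},{a,g},{d,g},{a,f,g}} W3={{c},{f},{g},{a,f},{a,g},{b,f},{c,f},{d,g},{e,f},{f,g},{a,f,g}} W4={{c},{d},{e},{c,f},{d,g},{e,f}} W5={{b},{f},{a,b},{a,f},{b,f},{c,f},{e,f},{f,g},{a,f,g}} W6={{b},{a,b},{b,f}}
  W12={{d},{d,g}} W13={{c},{c,f},{d,g}} W14={{c},{d},{c,f},{d,g}} W15={{c,f}} W23={{a,f},{a,g},{d,g},{a,f,g}} W24={{d},{d,g}} W25={{a,b},{a,f},{a,f,g}} W26={{a,b}} W34={{c},{c,f},{d,g},{e,f}} W35={{f},{a,f},{b,f},{c,f},{e,f},{f,g},{a,f,g}} W36={{b,f}} W45={{c,f},{e,f}} W56={{b},{a,b},{b,f}}
  W123={{d,g}} W124={{d},{d,g}} W134={{c},{c,f},{d,g}} W135={{c,f}} W145={{c,f}} W234={{d,g}} W235={{a,f},{a,f,g}} W256={{a,b}} W345={{c,f},{e,f}} W356={{b,f}}
  W1234={{d,g}} W1345={{c,f}}
components per intersection:
  W1: {{c},{c,f}} {{d},{d,g}}
  W2: {{a},{a,b},{a,f},{a,g},{a,f,g}} {{d},{d,g}}
  W3: {{c},{f},{g},{a,f},{a,g},{b,f},{c,f},{d,g},{e,f},{f,g},{a,f,g}}
  W4: {{c},{c,f}} {{d},{d,g}} {{e},{e,f}}
  W5: {{b},{f},{a,b},{a,f},{b,f},{c,f},{e,f},{f,g},{a,f,g}}
  W6: {{b},{a,b},{b,f}}
  W12: {{d},{d,g}}
  W13: {{c},{c,f}} {{d,g}}
  W14: {{c},{c,f}} {{d},{d,g}}
  W15: {{c,f}}
  W23: {{a,f},{a,g},{a,f,g}} {{d,g}}
  W24: {{d},{d,g}}
  W25: {{a,b}} {{a,f},{a,f,g}}
  W26: {{a,b}}
  W34: {{c},{c,f}} {{d,g}} {{e,f}}
  W35: {{f},{a,f},{b,f},{c,f},{e,f},{f,g},{a,f,g}}
  W36: {{b,f}}
  W45: {{c,f}} {{e,f}}
  W56: {{b},{a,b},{b,f}}
  W123: {{d,g}}
  W124: {{d},{d,g}}
  W134: {{c},{c,f}} {{d,g}}
  W135: {{c,f}}
  W145: {{c,f}}
  W234: {{d,g}}
  W235: {{a,f},{a,f,g}}
  W256: {{a,b}}
  W345: {{c,f}} {{e,f}}
  W356: {{b,f}}
  W1234: {{d,g}}
  W1345: {{c,f}}
C dims 10,20,12,2; δ0: rk 9, SNF 1^9; δ1: rk 10, SNF 1^10; δ2: rk 2, SNF 1^2
degree 0: 10−9−0 = 1 → Ȟ^0 ≅ Z
degree 1: 20−10−9 = 1 → Ȟ^1 ≅ Z
degree 2: 12−2−10 = 0 → Ȟ^2 ≅ 0

Ȟ^0(U;F) ≅ Z, Ȟ^1(U;F) ≅ Z and Ȟ^2(U;F) ≅ 0


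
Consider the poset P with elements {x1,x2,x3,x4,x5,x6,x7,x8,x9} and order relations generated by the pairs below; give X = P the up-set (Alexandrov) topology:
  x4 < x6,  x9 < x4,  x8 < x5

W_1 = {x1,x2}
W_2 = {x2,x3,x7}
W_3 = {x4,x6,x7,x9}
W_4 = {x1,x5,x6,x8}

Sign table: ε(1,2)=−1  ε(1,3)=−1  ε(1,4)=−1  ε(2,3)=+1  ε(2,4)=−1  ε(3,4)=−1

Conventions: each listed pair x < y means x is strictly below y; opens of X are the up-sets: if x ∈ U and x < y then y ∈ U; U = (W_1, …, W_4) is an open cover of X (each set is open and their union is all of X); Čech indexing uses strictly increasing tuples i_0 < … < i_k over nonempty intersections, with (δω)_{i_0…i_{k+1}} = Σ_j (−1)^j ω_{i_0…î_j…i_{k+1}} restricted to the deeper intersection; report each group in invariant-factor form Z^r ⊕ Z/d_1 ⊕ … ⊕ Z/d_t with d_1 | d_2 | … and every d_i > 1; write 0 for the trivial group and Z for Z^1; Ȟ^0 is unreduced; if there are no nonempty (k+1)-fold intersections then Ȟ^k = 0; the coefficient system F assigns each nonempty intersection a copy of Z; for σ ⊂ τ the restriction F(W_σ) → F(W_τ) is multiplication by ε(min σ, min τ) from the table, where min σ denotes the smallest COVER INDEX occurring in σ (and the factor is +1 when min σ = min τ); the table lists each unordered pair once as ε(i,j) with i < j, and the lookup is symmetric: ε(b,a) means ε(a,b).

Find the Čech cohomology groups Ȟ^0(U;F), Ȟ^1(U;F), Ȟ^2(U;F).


nonempty intersections:
  W12={x2} W14={x1} W23={x7} W34={x6}
C dims 4,4; δ0: rk 4, SNF 1^3·2
Ȟ^0: (4−4)−0=0 ⇒ 0
Ȟ^1: (4−0)−4=0 plus torsion [2] ⇒ Z/2
Ȟ^2: (0−0)−0=0 ⇒ 0

Ȟ^0 ≅ 0, Ȟ^1 ≅ Z/2 and Ȟ^2 ≅ 0


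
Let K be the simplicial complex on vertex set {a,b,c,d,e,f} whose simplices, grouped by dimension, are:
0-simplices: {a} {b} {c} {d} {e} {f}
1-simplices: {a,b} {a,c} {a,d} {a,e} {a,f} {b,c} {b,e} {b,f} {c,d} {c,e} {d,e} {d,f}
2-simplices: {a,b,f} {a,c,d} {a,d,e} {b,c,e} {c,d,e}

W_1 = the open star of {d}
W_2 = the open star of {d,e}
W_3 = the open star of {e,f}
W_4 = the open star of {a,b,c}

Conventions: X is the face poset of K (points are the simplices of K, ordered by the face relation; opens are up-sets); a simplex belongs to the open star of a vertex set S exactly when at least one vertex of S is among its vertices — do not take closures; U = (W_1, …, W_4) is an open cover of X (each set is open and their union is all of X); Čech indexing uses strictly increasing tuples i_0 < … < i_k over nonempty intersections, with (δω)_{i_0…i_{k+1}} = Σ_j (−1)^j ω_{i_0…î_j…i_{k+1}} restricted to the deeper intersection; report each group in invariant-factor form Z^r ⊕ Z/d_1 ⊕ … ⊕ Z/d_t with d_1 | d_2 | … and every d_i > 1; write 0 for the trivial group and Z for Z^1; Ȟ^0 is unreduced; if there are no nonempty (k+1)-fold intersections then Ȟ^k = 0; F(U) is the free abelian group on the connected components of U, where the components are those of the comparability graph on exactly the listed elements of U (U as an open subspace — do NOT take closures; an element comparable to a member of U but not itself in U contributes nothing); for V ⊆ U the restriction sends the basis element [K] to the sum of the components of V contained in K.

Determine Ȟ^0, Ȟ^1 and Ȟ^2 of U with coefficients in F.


Ȟ^0(U;F) ≅ Z, Ȟ^1(U;F) ≅ Z and Ȟ^2(U;F) ≅ 0

nonempty intersections:
  W1={{d},{a,d},{c,d},{d,e},{d,f},{a,c,d},{a,d,e},{c,d,e}} W2={{d},{e},{a,d},{a,e},{b,e},{c,d},{c,e},{d,e},{d,f},{a,c,d},{a,d,e},{b,c,e},{c,d,e}} W3={{e},{f},{a,e},{a,f},{b,e},{b,f},{c,e},{d,e},{d,f},{a,b,f},{a,d,e},{b,c,e},{c,d,e}} W4={{a},{b},{c},{a,b},{a,c},{a,d},{a,e},{a,f},{b,c},{b,e},{b,f},{c,d},{c,e},{a,b,f},{a,c,d},{a,d,e},{b,c,e},{c,d,e}}
  W12={{d},{a,d},{c,d},{d,e},{d,f},{a,c,d},{a,d,e},{c,d,e}} W13={{d,e},{d,f},{a,d,e},{c,d,e}} W14={{a,d},{c,d},{a,c,d},{a,d,e},{c,d,e}} W23={{e},{a,e},{b,e},{c,e},{d,e},{d,f},{a,d,e},{b,c,e},{c,d,e}} W24={{a,d},{a,e},{b,e},{c,d},{c,e},{a,c,d},{a,d,e},{b,c,e},{c,d,e}} W34={{a,e},{a,f},{b,e},{b,f},{c,e},{a,b,f},{a,d,e},{b,c,e},{c,d,e}}
  W123={{d,e},{d,f},{a,d,e},{c,d,e}} W124={{a,d},{c,d},{a,c,d},{a,d,e},{c,d,e}} W134={{a,d,e},{c,d,e}} W234={{a,e},{b,e},{c,e},{a,d,e},{b,c,e},{c,d,e}}
  W1234={{a,d,e},{c,d,e}}
components per intersection:
  W1: {{d},{a,d},{c,d},{d,e},{d,f},{a,c,d},{a,d,e},{c,d,e}}
  W2: {{d},{e},{a,d},{a,e},{b,e},{c,d},{c,e},{d,e},{d,f},{a,c,d},{a,d,e},{b,c,e},{c,d,e}}
  W3: {{e},{a,e},{b,e},{c,e},{d,e},{a,d,e},{b,c,e},{c,d,e}} {{f},{a,f},{b,f},{d,f},{a,b,f}}
  W4: {{a},{b},{c},{a,b},{a,c},{a,d},{a,e},{a,f},{b,c},{b,e},{b,f},{c,d},{c,e},{a,b,f},{a,c,d},{a,d,e},{b,c,e},{c,d,e}}
  W12: {{d},{a,d},{c,d},{d,e},{d,f},{a,c,d},{a,d,e},{c,d,e}}
  W13: {{d,e},{a,d,e},{c,d,e}} {{d,f}}
  W14: {{a,d},{c,d},{a,c,d},{a,d,e},{c,d,e}}
  W23: {{e},{a,e},{b,e},{c,e},{d,e},{a,d,e},{b,c,e},{c,d,e}} {{d,f}}
  W24: {{a,d},{a,e},{b,e},{c,d},{c,e},{a,c,d},{a,d,e},{b,c,e},{c,d,e}}
  W34: {{a,e},{a,d,e}} {{a,f},{b,f},{a,b,f}} {{b,e},{c,e},{b,c,e},{c,d,e}}
  W123: {{d,e},{a,d,e},{c,d,e}} {{d,f}}
  W124: {{a,d},{c,d},{a,c,d},{a,d,e},{c,d,e}}
  W134: {{a,d,e}} {{c,d,e}}
  W234: {{a,e},{a,d,e}} {{b,e},{c,e},{b,c,e},{c,d,e}}
  W1234: {{a,d,e}} {{c,d,e}}
C dims 5,10,7,2; δ0: rk 4, SNF 1^4; δ1: rk 5, SNF 1^5; δ2: rk 2, SNF 1^2
Ȟ^0: (5−4)−0=1 ⇒ Z
Ȟ^1: (10−5)−4=1 ⇒ Z
Ȟ^2: (7−2)−5=0 ⇒ 0
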